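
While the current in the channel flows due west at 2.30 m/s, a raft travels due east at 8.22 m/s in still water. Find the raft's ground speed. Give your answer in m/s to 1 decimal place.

5.9 m/s

Taking east as x and north as y: velocity relative to the water = (8.220, 0.000) m/s; the water relative to ground = (-2.300, 0.000) m/s.
Velocity relative to ground = (8.220, 0.000) + (-2.300, 0.000) = (5.920, 0.000) m/s.
Speed = |(5.920, 0.000)| = 5.920 m/s.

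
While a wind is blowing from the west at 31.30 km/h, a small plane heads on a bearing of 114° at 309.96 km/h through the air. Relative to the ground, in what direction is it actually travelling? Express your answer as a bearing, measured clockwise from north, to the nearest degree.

Taking east as x and north as y: velocity relative to the air = (283.163, -126.072) km/h; the air relative to ground = (31.300, 0.000) km/h.
Velocity relative to ground = (283.163, -126.072) + (31.300, 0.000) = (314.463, -126.072) km/h.
Bearing = atan2(314.46, -126.07) = 111.85° clockwise from north.

112°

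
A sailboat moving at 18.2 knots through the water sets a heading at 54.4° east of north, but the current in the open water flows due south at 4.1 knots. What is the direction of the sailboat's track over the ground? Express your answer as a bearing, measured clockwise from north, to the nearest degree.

066°

Taking east as x and north as y: velocity relative to the water = (14.798, 10.595) knots; the water relative to ground = (0.000, -4.100) knots.
Velocity relative to ground = (14.798, 10.595) + (0.000, -4.100) = (14.798, 6.495) knots.
Bearing = atan2(14.80, 6.49) = 66.30° clockwise from north.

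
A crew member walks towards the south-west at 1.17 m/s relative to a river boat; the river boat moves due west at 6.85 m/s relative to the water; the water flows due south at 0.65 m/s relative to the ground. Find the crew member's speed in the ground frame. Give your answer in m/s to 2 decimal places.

7.82 m/s

In east/north components (m/s): crew member relative to river boat = (-0.827, -0.827); river boat relative to water = (-6.850, 0.000); water relative to ground = (0.000, -0.650).
Sum = (-7.677, -1.477) m/s.
Speed = |(-7.677, -1.477)| = 7.818 m/s.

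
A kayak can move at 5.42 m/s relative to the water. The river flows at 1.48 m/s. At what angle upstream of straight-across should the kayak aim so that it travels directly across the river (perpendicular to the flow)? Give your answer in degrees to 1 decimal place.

To cancel the current, the upstream component of the kayak's velocity must equal the flow: 5.42 sin θ = 1.48.
sin θ = 1.48 / 5.42 = 0.2731.
θ = arcsin(0.2731) = 15.847°.

15.8°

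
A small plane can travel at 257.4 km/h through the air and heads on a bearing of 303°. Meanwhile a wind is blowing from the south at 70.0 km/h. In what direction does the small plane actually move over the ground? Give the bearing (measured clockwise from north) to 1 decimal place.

Taking east as x and north as y: velocity relative to the air = (-215.874, 140.190) km/h; the air relative to ground = (0.000, 70.000) km/h.
Velocity relative to ground = (-215.874, 140.190) + (0.000, 70.000) = (-215.874, 210.190) km/h.
Bearing = atan2(-215.87, 210.19) = 314.24° clockwise from north.

314.2°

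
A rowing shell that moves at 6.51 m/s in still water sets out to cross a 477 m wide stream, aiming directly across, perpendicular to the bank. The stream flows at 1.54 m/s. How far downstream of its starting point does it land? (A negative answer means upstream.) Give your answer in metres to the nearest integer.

Perpendicular speed = 6.510 m/s; crossing time = 477 / 6.510 = 73.272 s.
Net downstream speed = 1.540 m/s.
Drift = 1.540 × 73.272 = 112.839 m (downstream).

113 m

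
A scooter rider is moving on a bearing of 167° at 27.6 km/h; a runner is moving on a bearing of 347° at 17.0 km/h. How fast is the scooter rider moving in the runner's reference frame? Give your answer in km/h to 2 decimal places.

Taking east as x and north as y: scooter rider velocity = (6.209, -26.893) km/h; runner velocity = (-3.824, 16.564) km/h.
Velocity of scooter rider relative to runner = (6.209, -26.893) − (-3.824, 16.564) = (10.033, -43.457) km/h.
Magnitude = |(10.033, -43.457)| = 44.600 km/h.

44.60 km/h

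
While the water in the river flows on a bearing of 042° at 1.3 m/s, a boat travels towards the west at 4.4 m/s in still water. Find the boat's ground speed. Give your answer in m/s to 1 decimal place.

3.7 m/s

Taking east as x and north as y: velocity relative to the water = (-4.400, 0.000) m/s; the water relative to ground = (0.870, 0.966) m/s.
Velocity relative to ground = (-4.400, 0.000) + (0.870, 0.966) = (-3.530, 0.966) m/s.
Speed = |(-3.530, 0.966)| = 3.660 m/s.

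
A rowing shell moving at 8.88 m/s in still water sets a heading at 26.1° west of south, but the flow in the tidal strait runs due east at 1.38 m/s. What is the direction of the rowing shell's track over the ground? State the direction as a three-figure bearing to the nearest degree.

Taking east as x and north as y: velocity relative to the water = (-3.907, -7.974) m/s; the water relative to ground = (1.380, 0.000) m/s.
Velocity relative to ground = (-3.907, -7.974) + (1.380, 0.000) = (-2.527, -7.974) m/s.
Bearing = atan2(-2.53, -7.97) = 197.58° clockwise from north.

198°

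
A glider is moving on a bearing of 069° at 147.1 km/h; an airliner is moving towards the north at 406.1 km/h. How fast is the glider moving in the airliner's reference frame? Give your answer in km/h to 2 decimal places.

Taking east as x and north as y: glider velocity = (137.330, 52.716) km/h; airliner velocity = (0.000, 406.100) km/h.
Velocity of glider relative to airliner = (137.330, 52.716) − (0.000, 406.100) = (137.330, -353.384) km/h.
Magnitude = |(137.330, -353.384)| = 379.130 km/h.

379.13 km/h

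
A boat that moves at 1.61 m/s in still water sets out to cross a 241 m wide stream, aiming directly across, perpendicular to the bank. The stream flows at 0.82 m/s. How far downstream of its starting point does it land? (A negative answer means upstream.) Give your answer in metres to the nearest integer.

123 m

Perpendicular speed = 1.610 m/s; crossing time = 241 / 1.610 = 149.689 s.
Net downstream speed = 0.820 m/s.
Drift = 0.820 × 149.689 = 122.745 m (downstream).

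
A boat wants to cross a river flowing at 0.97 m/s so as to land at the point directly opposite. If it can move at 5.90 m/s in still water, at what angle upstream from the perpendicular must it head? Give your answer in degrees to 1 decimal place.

To cancel the current, the upstream component of the boat's velocity must equal the flow: 5.90 sin θ = 0.97.
sin θ = 0.97 / 5.90 = 0.1644.
θ = arcsin(0.1644) = 9.463°.

9.5°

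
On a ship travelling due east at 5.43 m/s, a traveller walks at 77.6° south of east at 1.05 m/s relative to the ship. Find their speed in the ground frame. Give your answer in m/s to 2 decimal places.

5.75 m/s

Taking east as x and north as y: ship velocity = (5.430, 0.000) m/s; traveller velocity relative to ship = (0.225, -1.026) m/s.
Velocity relative to ground = (5.430, 0.000) + (0.225, -1.026) = (5.655, -1.026) m/s.
Speed = |(5.655, -1.026)| = 5.748 m/s.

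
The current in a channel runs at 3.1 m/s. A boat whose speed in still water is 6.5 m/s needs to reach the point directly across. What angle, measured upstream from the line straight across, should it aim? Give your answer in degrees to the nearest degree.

28°

To cancel the current, the upstream component of the boat's velocity must equal the flow: 6.5 sin θ = 3.1.
sin θ = 3.1 / 6.5 = 0.4769.
θ = arcsin(0.4769) = 28.485°.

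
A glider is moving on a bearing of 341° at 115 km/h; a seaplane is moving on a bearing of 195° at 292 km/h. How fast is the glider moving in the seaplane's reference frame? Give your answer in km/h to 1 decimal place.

Taking east as x and north as y: glider velocity = (-37.440, 108.735) km/h; seaplane velocity = (-75.575, -282.050) km/h.
Velocity of glider relative to seaplane = (-37.440, 108.735) − (-75.575, -282.050) = (38.135, 390.785) km/h.
Magnitude = |(38.135, 390.785)| = 392.641 km/h.

392.6 km/h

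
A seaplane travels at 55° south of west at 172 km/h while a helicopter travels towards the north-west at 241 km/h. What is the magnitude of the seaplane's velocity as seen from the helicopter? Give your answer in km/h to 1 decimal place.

Taking east as x and north as y: seaplane velocity = (-98.655, -140.894) km/h; helicopter velocity = (-170.413, 170.413) km/h.
Velocity of seaplane relative to helicopter = (-98.655, -140.894) − (-170.413, 170.413) = (71.758, -311.307) km/h.
Magnitude = |(71.758, -311.307)| = 319.470 km/h.

319.5 km/h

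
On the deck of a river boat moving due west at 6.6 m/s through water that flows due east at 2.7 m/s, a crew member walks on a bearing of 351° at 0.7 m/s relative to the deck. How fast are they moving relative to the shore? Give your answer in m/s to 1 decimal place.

4.1 m/s

In east/north components (m/s): crew member relative to river boat = (-0.110, 0.691); river boat relative to water = (-6.600, 0.000); water relative to ground = (2.700, 0.000).
Sum = (-4.010, 0.691) m/s.
Speed = |(-4.010, 0.691)| = 4.069 m/s.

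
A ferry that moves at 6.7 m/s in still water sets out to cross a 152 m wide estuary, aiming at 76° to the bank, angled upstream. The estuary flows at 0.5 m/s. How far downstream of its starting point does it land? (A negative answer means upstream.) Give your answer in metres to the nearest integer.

-26 m

Perpendicular speed = 6.501 m/s; crossing time = 152 / 6.501 = 23.381 s.
Net downstream speed = -1.121 m/s.
Drift = -1.121 × 23.381 = -26.207 m (upstream).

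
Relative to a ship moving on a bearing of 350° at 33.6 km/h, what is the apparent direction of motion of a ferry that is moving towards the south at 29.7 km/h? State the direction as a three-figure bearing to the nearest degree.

175°

Taking east as x and north as y: ferry velocity = (0.000, -29.700) km/h; ship velocity = (-5.835, 33.090) km/h.
Velocity of ferry relative to ship = (0.000, -29.700) − (-5.835, 33.090) = (5.835, -62.790) km/h.
Bearing = atan2(5.83, -62.79) = 174.69° clockwise from north.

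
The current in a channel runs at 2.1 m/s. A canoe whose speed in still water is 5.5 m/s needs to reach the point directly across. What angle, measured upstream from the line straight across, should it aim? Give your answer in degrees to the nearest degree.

To cancel the current, the upstream component of the canoe's velocity must equal the flow: 5.5 sin θ = 2.1.
sin θ = 2.1 / 5.5 = 0.3818.
θ = arcsin(0.3818) = 22.446°.

22°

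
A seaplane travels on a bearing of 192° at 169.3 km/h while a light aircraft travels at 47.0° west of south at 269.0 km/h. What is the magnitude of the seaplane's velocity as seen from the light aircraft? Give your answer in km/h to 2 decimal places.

Taking east as x and north as y: seaplane velocity = (-35.199, -165.600) km/h; light aircraft velocity = (-196.734, -183.458) km/h.
Velocity of seaplane relative to light aircraft = (-35.199, -165.600) − (-196.734, -183.458) = (161.535, 17.857) km/h.
Magnitude = |(161.535, 17.857)| = 162.519 km/h.

162.52 km/h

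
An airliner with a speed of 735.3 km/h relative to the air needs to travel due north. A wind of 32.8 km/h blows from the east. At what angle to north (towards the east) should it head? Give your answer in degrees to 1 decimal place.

The wind pushes perpendicular to the desired track; the heading must have a component into the wind equal to 32.8 km/h: 735.3 sin θ = 32.8.
sin θ = 0.0446, so θ = 2.557°.

2.6°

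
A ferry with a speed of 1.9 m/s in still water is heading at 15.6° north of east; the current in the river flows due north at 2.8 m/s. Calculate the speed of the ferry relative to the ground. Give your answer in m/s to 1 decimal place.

Taking east as x and north as y: velocity relative to the water = (1.830, 0.511) m/s; the water relative to ground = (0.000, 2.800) m/s.
Velocity relative to ground = (1.830, 0.511) + (0.000, 2.800) = (1.830, 3.311) m/s.
Speed = |(1.830, 3.311)| = 3.783 m/s.

3.8 m/s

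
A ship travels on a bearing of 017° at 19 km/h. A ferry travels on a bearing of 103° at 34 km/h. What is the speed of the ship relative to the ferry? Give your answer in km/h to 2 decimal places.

37.77 km/h

Taking east as x and north as y: ship velocity = (5.555, 18.170) km/h; ferry velocity = (33.129, -7.648) km/h.
Velocity of ship relative to ferry = (5.555, 18.170) − (33.129, -7.648) = (-27.574, 25.818) km/h.
Magnitude = |(-27.574, 25.818)| = 37.774 km/h.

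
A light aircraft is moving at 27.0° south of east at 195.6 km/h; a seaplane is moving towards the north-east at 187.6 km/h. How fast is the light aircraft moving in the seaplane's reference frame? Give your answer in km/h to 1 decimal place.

Taking east as x and north as y: light aircraft velocity = (174.281, -88.801) km/h; seaplane velocity = (132.653, 132.653) km/h.
Velocity of light aircraft relative to seaplane = (174.281, -88.801) − (132.653, 132.653) = (41.628, -221.454) km/h.
Magnitude = |(41.628, -221.454)| = 225.332 km/h.

225.3 km/h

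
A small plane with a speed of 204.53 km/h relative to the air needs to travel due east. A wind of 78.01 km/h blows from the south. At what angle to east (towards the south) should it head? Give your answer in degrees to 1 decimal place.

22.4°

The wind pushes perpendicular to the desired track; the heading must have a component into the wind equal to 78.01 km/h: 204.53 sin θ = 78.01.
sin θ = 0.3814, so θ = 22.421°.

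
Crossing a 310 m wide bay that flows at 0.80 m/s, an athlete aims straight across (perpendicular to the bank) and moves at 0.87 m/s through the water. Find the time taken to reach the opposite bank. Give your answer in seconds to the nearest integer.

The component of the athlete's velocity perpendicular to the bank is 0.87 m/s.
Only the cross-stream component determines the crossing time; the current contributes nothing perpendicular to the bank.
Time = 310 / 0.870 = 356.322 s.

356 s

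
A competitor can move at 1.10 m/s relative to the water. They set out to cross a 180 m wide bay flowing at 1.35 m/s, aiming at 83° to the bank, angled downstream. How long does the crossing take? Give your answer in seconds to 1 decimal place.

The component of the competitor's velocity perpendicular to the bank is 1.10 × sin 83° = 1.092 m/s.
The current is parallel to the bank, so it does not affect the crossing time.
Time = 180 / 1.092 = 164.865 s.

164.9 s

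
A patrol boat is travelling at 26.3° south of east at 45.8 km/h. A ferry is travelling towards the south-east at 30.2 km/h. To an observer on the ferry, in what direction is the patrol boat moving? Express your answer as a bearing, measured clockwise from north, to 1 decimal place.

Taking east as x and north as y: patrol boat velocity = (41.059, -20.293) km/h; ferry velocity = (21.355, -21.355) km/h.
Velocity of patrol boat relative to ferry = (41.059, -20.293) − (21.355, -21.355) = (19.704, 1.062) km/h.
Bearing = atan2(19.70, 1.06) = 86.92° clockwise from north.

086.9°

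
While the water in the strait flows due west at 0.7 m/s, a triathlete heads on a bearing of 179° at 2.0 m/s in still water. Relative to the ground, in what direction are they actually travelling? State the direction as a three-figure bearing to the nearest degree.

Taking east as x and north as y: velocity relative to the water = (0.035, -2.000) m/s; the water relative to ground = (-0.700, 0.000) m/s.
Velocity relative to ground = (0.035, -2.000) + (-0.700, 0.000) = (-0.665, -2.000) m/s.
Bearing = atan2(-0.67, -2.00) = 198.40° clockwise from north.

198°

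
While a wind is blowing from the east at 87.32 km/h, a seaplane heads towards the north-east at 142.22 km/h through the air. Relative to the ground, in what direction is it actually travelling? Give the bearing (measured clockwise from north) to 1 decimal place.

Taking east as x and north as y: velocity relative to the air = (100.565, 100.565) km/h; the air relative to ground = (-87.320, 0.000) km/h.
Velocity relative to ground = (100.565, 100.565) + (-87.320, 0.000) = (13.245, 100.565) km/h.
Bearing = atan2(13.24, 100.56) = 7.50° clockwise from north.

007.5°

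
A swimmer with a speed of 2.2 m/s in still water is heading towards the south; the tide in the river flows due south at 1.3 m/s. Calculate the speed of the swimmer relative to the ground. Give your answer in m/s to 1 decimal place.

Taking east as x and north as y: velocity relative to the water = (0.000, -2.200) m/s; the water relative to ground = (0.000, -1.300) m/s.
Velocity relative to ground = (0.000, -2.200) + (0.000, -1.300) = (0.000, -3.500) m/s.
Speed = |(0.000, -3.500)| = 3.500 m/s.

3.5 m/s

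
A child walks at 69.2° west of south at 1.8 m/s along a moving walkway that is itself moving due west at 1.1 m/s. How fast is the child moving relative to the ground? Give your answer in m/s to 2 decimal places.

2.86 m/s

Taking east as x and north as y: moving walkway velocity = (-1.100, 0.000) m/s; child velocity relative to moving walkway = (-1.683, -0.639) m/s.
Velocity relative to ground = (-1.100, 0.000) + (-1.683, -0.639) = (-2.783, -0.639) m/s.
Speed = |(-2.783, -0.639)| = 2.855 m/s.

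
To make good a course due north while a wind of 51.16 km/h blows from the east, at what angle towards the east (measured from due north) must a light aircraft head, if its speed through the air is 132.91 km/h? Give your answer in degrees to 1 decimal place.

The wind pushes perpendicular to the desired track; the heading must have a component into the wind equal to 51.16 km/h: 132.91 sin θ = 51.16.
sin θ = 0.3849, so θ = 22.639°.

22.6°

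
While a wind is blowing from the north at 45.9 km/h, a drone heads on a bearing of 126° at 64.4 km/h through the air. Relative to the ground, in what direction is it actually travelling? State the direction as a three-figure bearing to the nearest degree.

Taking east as x and north as y: velocity relative to the air = (52.101, -37.853) km/h; the air relative to ground = (0.000, -45.900) km/h.
Velocity relative to ground = (52.101, -37.853) + (0.000, -45.900) = (52.101, -83.753) km/h.
Bearing = atan2(52.10, -83.75) = 148.12° clockwise from north.

148°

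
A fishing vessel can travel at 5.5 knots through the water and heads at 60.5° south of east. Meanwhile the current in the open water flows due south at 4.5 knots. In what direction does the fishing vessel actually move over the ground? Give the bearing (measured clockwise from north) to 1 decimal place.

163.7°

Taking east as x and north as y: velocity relative to the water = (2.708, -4.787) knots; the water relative to ground = (0.000, -4.500) knots.
Velocity relative to ground = (2.708, -4.787) + (0.000, -4.500) = (2.708, -9.287) knots.
Bearing = atan2(2.71, -9.29) = 163.74° clockwise from north.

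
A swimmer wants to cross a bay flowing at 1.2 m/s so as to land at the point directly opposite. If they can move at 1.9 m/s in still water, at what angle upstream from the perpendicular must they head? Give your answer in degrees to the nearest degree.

39°

To cancel the current, the upstream component of the swimmer's velocity must equal the flow: 1.9 sin θ = 1.2.
sin θ = 1.2 / 1.9 = 0.6316.
θ = arcsin(0.6316) = 39.167°.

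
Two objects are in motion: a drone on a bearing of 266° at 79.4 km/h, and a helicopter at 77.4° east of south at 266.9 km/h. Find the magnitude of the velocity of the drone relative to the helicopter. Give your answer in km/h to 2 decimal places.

343.74 km/h

Taking east as x and north as y: drone velocity = (-79.207, -5.539) km/h; helicopter velocity = (260.472, -58.222) km/h.
Velocity of drone relative to helicopter = (-79.207, -5.539) − (260.472, -58.222) = (-339.679, 52.684) km/h.
Magnitude = |(-339.679, 52.684)| = 343.740 km/h.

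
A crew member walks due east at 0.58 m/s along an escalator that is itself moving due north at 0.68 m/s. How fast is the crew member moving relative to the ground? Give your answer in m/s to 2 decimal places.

0.89 m/s

Taking east as x and north as y: escalator velocity = (0.000, 0.680) m/s; crew member velocity relative to escalator = (0.580, 0.000) m/s.
Velocity relative to ground = (0.000, 0.680) + (0.580, 0.000) = (0.580, 0.680) m/s.
Speed = |(0.580, 0.680)| = 0.894 m/s.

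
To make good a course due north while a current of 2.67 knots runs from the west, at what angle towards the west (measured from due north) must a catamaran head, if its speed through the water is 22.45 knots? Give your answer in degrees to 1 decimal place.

6.8°

The current pushes perpendicular to the desired track; the heading must have a component into the current equal to 2.67 knots: 22.45 sin θ = 2.67.
sin θ = 0.1189, so θ = 6.830°.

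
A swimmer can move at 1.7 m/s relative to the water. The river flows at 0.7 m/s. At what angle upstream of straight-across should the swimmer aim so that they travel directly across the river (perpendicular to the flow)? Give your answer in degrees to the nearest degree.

24°

To cancel the current, the upstream component of the swimmer's velocity must equal the flow: 1.7 sin θ = 0.7.
sin θ = 0.7 / 1.7 = 0.4118.
θ = arcsin(0.4118) = 24.316°.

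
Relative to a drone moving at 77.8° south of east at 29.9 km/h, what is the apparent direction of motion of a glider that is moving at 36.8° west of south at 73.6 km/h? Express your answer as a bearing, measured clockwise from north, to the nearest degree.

239°

Taking east as x and north as y: glider velocity = (-44.088, -58.934) km/h; drone velocity = (6.319, -29.225) km/h.
Velocity of glider relative to drone = (-44.088, -58.934) − (6.319, -29.225) = (-50.407, -29.709) km/h.
Bearing = atan2(-50.41, -29.71) = 239.49° clockwise from north.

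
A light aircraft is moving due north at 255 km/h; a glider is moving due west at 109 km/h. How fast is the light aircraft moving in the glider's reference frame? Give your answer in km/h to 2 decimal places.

277.32 km/h

Taking east as x and north as y: light aircraft velocity = (0.000, 255.000) km/h; glider velocity = (-109.000, 0.000) km/h.
Velocity of light aircraft relative to glider = (0.000, 255.000) − (-109.000, 0.000) = (109.000, 255.000) km/h.
Magnitude = |(109.000, 255.000)| = 277.319 km/h.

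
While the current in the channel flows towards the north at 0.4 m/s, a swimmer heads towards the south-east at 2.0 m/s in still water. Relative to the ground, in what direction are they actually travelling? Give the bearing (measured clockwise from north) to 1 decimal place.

125.6°

Taking east as x and north as y: velocity relative to the water = (1.414, -1.414) m/s; the water relative to ground = (0.000, 0.400) m/s.
Velocity relative to ground = (1.414, -1.414) + (0.000, 0.400) = (1.414, -1.014) m/s.
Bearing = atan2(1.41, -1.01) = 125.65° clockwise from north.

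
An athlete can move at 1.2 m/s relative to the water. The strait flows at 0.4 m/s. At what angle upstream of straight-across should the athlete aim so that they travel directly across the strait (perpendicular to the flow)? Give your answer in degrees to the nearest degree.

To cancel the current, the upstream component of the athlete's velocity must equal the flow: 1.2 sin θ = 0.4.
sin θ = 0.4 / 1.2 = 0.3333.
θ = arcsin(0.3333) = 19.471°.

19°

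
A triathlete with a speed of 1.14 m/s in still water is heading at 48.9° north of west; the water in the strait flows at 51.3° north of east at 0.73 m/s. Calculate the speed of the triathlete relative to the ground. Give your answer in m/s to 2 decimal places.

1.46 m/s

Taking east as x and north as y: velocity relative to the water = (-0.749, 0.859) m/s; the water relative to ground = (0.456, 0.570) m/s.
Velocity relative to ground = (-0.749, 0.859) + (0.456, 0.570) = (-0.293, 1.429) m/s.
Speed = |(-0.293, 1.429)| = 1.459 m/s.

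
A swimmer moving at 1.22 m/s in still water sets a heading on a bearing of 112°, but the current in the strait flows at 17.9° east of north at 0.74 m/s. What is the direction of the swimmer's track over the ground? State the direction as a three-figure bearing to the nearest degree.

Taking east as x and north as y: velocity relative to the water = (1.131, -0.457) m/s; the water relative to ground = (0.227, 0.704) m/s.
Velocity relative to ground = (1.131, -0.457) + (0.227, 0.704) = (1.359, 0.247) m/s.
Bearing = atan2(1.36, 0.25) = 79.69° clockwise from north.

080°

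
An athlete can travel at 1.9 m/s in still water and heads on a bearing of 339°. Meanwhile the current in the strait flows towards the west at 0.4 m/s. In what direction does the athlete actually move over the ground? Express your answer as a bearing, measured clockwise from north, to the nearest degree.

329°

Taking east as x and north as y: velocity relative to the water = (-0.681, 1.774) m/s; the water relative to ground = (-0.400, 0.000) m/s.
Velocity relative to ground = (-0.681, 1.774) + (-0.400, 0.000) = (-1.081, 1.774) m/s.
Bearing = atan2(-1.08, 1.77) = 328.64° clockwise from north.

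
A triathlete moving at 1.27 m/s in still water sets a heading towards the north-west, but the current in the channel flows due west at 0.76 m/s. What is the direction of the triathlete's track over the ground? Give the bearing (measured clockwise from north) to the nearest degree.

298°

Taking east as x and north as y: velocity relative to the water = (-0.898, 0.898) m/s; the water relative to ground = (-0.760, 0.000) m/s.
Velocity relative to ground = (-0.898, 0.898) + (-0.760, 0.000) = (-1.658, 0.898) m/s.
Bearing = atan2(-1.66, 0.90) = 298.44° clockwise from north.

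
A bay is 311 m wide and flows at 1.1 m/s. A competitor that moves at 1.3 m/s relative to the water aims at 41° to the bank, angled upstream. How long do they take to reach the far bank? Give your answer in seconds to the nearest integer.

The component of the competitor's velocity perpendicular to the bank is 1.3 × sin 41° = 0.853 m/s.
The current is parallel to the bank, so it does not affect the crossing time.
Time = 311 / 0.853 = 364.648 s.

365 s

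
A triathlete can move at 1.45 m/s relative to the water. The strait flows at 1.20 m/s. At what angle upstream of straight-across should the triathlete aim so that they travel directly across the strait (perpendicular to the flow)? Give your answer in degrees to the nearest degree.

56°

To cancel the current, the upstream component of the triathlete's velocity must equal the flow: 1.45 sin θ = 1.20.
sin θ = 1.20 / 1.45 = 0.8276.
θ = arcsin(0.8276) = 55.852°.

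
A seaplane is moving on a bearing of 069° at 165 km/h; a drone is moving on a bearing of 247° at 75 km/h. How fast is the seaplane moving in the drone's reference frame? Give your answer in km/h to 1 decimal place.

Taking east as x and north as y: seaplane velocity = (154.041, 59.131) km/h; drone velocity = (-69.038, -29.305) km/h.
Velocity of seaplane relative to drone = (154.041, 59.131) − (-69.038, -29.305) = (223.079, 88.436) km/h.
Magnitude = |(223.079, 88.436)| = 239.969 km/h.

240.0 km/h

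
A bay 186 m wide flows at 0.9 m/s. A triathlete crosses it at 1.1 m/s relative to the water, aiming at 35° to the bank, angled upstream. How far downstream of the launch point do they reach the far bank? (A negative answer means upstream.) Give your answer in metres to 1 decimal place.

Perpendicular speed = 0.631 m/s; crossing time = 186 / 0.631 = 294.801 s.
Net downstream speed = -0.001 m/s.
Drift = -0.001 × 294.801 = -0.315 m (upstream).

-0.3 m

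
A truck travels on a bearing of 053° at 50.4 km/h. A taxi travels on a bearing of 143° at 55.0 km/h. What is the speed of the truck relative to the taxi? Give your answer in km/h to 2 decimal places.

74.60 km/h

Taking east as x and north as y: truck velocity = (40.251, 30.331) km/h; taxi velocity = (33.100, -43.925) km/h.
Velocity of truck relative to taxi = (40.251, 30.331) − (33.100, -43.925) = (7.151, 74.256) km/h.
Magnitude = |(7.151, 74.256)| = 74.600 km/h.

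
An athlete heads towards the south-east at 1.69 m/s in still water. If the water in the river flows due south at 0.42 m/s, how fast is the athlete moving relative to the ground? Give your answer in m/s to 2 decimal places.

2.01 m/s

Taking east as x and north as y: velocity relative to the water = (1.195, -1.195) m/s; the water relative to ground = (0.000, -0.420) m/s.
Velocity relative to ground = (1.195, -1.195) + (0.000, -0.420) = (1.195, -1.615) m/s.
Speed = |(1.195, -1.615)| = 2.009 m/s.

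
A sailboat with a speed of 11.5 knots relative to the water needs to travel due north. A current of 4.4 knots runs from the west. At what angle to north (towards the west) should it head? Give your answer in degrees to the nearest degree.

The current pushes perpendicular to the desired track; the heading must have a component into the current equal to 4.4 knots: 11.5 sin θ = 4.4.
sin θ = 0.3826, so θ = 22.495°.

22°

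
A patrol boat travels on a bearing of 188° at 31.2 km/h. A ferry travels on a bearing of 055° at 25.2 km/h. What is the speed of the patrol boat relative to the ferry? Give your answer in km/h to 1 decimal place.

51.8 km/h

Taking east as x and north as y: patrol boat velocity = (-4.342, -30.896) km/h; ferry velocity = (20.643, 14.454) km/h.
Velocity of patrol boat relative to ferry = (-4.342, -30.896) − (20.643, 14.454) = (-24.985, -45.350) km/h.
Magnitude = |(-24.985, -45.350)| = 51.777 km/h.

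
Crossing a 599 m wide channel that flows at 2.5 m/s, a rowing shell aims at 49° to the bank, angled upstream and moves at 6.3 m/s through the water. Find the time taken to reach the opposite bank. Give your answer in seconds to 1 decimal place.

126.0 s

The component of the rowing shell's velocity perpendicular to the bank is 6.3 × sin 49° = 4.755 m/s.
The flow acts along the bank and has no component across it.
Time = 599 / 4.755 = 125.981 s.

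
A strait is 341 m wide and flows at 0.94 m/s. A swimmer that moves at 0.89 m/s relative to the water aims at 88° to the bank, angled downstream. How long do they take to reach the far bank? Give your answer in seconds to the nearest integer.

383 s

The component of the swimmer's velocity perpendicular to the bank is 0.89 × sin 88° = 0.889 m/s.
The flow acts along the bank and has no component across it.
Time = 341 / 0.889 = 383.380 s.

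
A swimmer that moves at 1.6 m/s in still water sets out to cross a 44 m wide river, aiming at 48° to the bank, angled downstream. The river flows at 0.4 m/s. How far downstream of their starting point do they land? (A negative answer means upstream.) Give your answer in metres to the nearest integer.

Perpendicular speed = 1.189 m/s; crossing time = 44 / 1.189 = 37.005 s.
Net downstream speed = 1.471 m/s.
Drift = 1.471 × 37.005 = 54.420 m (downstream).

54 m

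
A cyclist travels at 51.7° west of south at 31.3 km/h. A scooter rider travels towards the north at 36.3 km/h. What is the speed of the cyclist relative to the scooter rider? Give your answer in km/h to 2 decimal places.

Taking east as x and north as y: cyclist velocity = (-24.564, -19.399) km/h; scooter rider velocity = (0.000, 36.300) km/h.
Velocity of cyclist relative to scooter rider = (-24.564, -19.399) − (0.000, 36.300) = (-24.564, -55.699) km/h.
Magnitude = |(-24.564, -55.699)| = 60.875 km/h.

60.87 km/h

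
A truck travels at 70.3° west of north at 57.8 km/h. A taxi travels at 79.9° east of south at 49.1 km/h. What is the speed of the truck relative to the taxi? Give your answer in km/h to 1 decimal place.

Taking east as x and north as y: truck velocity = (-54.417, 19.484) km/h; taxi velocity = (48.339, -8.611) km/h.
Velocity of truck relative to taxi = (-54.417, 19.484) − (48.339, -8.611) = (-102.756, 28.095) km/h.
Magnitude = |(-102.756, 28.095)| = 106.528 km/h.

106.5 km/h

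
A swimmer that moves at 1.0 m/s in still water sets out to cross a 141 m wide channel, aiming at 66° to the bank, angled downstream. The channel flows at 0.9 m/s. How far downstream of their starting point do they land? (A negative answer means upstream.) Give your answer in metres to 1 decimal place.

201.7 m

Perpendicular speed = 0.914 m/s; crossing time = 141 / 0.914 = 154.344 s.
Net downstream speed = 1.307 m/s.
Drift = 1.307 × 154.344 = 201.687 m (downstream).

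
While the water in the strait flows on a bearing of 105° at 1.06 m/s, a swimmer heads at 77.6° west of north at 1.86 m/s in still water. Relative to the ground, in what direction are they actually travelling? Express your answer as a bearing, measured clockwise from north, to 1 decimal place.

279.0°

Taking east as x and north as y: velocity relative to the water = (-1.817, 0.399) m/s; the water relative to ground = (1.024, -0.274) m/s.
Velocity relative to ground = (-1.817, 0.399) + (1.024, -0.274) = (-0.793, 0.125) m/s.
Bearing = atan2(-0.79, 0.13) = 278.96° clockwise from north.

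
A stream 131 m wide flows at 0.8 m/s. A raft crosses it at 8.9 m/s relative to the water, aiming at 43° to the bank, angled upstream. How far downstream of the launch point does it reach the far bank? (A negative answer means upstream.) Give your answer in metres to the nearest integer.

Perpendicular speed = 6.070 m/s; crossing time = 131 / 6.070 = 21.582 s.
Net downstream speed = -5.709 m/s.
Drift = -5.709 × 21.582 = -123.214 m (upstream).

-123 m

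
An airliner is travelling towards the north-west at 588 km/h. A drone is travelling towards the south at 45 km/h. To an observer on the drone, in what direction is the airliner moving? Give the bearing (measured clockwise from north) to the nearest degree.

318°

Taking east as x and north as y: airliner velocity = (-415.779, 415.779) km/h; drone velocity = (0.000, -45.000) km/h.
Velocity of airliner relative to drone = (-415.779, 415.779) − (0.000, -45.000) = (-415.779, 460.779) km/h.
Bearing = atan2(-415.78, 460.78) = 317.94° clockwise from north.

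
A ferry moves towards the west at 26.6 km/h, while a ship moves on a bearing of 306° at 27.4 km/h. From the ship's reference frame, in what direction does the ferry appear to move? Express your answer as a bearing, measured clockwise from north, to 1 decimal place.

195.4°

Taking east as x and north as y: ferry velocity = (-26.600, 0.000) km/h; ship velocity = (-22.167, 16.105) km/h.
Velocity of ferry relative to ship = (-26.600, 0.000) − (-22.167, 16.105) = (-4.433, -16.105) km/h.
Bearing = atan2(-4.43, -16.11) = 195.39° clockwise from north.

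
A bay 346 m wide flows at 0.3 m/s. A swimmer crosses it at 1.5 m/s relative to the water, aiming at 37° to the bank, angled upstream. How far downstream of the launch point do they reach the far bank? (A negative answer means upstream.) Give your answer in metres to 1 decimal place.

-344.2 m

Perpendicular speed = 0.903 m/s; crossing time = 346 / 0.903 = 383.285 s.
Net downstream speed = -0.898 m/s.
Drift = -0.898 × 383.285 = -344.172 m (upstream).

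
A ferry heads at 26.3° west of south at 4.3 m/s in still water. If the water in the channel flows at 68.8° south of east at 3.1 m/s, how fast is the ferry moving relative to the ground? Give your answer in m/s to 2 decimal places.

6.79 m/s

Taking east as x and north as y: velocity relative to the water = (-1.905, -3.855) m/s; the water relative to ground = (1.121, -2.890) m/s.
Velocity relative to ground = (-1.905, -3.855) + (1.121, -2.890) = (-0.784, -6.745) m/s.
Speed = |(-0.784, -6.745)| = 6.791 m/s.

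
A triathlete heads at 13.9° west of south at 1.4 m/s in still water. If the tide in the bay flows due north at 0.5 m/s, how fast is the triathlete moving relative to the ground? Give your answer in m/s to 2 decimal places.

Taking east as x and north as y: velocity relative to the water = (-0.336, -1.359) m/s; the water relative to ground = (0.000, 0.500) m/s.
Velocity relative to ground = (-0.336, -1.359) + (0.000, 0.500) = (-0.336, -0.859) m/s.
Speed = |(-0.336, -0.859)| = 0.922 m/s.

0.92 m/s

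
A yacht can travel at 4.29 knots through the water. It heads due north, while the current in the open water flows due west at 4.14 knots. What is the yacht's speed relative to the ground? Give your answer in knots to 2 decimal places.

5.96 knots

Taking east as x and north as y: velocity relative to the water = (0.000, 4.290) knots; the water relative to ground = (-4.140, 0.000) knots.
Velocity relative to ground = (0.000, 4.290) + (-4.140, 0.000) = (-4.140, 4.290) knots.
Speed = |(-4.140, 4.290)| = 5.962 knots.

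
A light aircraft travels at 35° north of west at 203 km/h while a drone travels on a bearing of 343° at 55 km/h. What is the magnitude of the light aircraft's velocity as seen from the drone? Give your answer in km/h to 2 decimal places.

163.21 km/h

Taking east as x and north as y: light aircraft velocity = (-166.288, 116.436) km/h; drone velocity = (-16.080, 52.597) km/h.
Velocity of light aircraft relative to drone = (-166.288, 116.436) − (-16.080, 52.597) = (-150.207, 63.839) km/h.
Magnitude = |(-150.207, 63.839)| = 163.211 km/h.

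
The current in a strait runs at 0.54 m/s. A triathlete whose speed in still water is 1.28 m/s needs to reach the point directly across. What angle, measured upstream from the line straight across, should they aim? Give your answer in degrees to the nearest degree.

To cancel the current, the upstream component of the triathlete's velocity must equal the flow: 1.28 sin θ = 0.54.
sin θ = 0.54 / 1.28 = 0.4219.
θ = arcsin(0.4219) = 24.953°.

25°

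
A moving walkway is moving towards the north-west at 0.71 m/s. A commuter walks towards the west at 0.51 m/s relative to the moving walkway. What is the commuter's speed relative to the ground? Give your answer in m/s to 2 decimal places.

Taking east as x and north as y: moving walkway velocity = (-0.502, 0.502) m/s; commuter velocity relative to moving walkway = (-0.510, 0.000) m/s.
Velocity relative to ground = (-0.502, 0.502) + (-0.510, 0.000) = (-1.012, 0.502) m/s.
Speed = |(-1.012, 0.502)| = 1.130 m/s.

1.13 m/s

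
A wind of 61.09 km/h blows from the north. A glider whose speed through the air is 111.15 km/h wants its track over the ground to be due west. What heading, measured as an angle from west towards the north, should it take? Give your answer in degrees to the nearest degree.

The wind pushes perpendicular to the desired track; the heading must have a component into the wind equal to 61.09 km/h: 111.15 sin θ = 61.09.
sin θ = 0.5496, so θ = 33.341°.

33°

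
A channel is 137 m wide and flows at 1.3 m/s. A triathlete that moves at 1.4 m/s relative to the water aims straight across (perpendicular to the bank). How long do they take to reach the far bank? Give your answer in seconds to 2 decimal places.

97.86 s

The component of the triathlete's velocity perpendicular to the bank is 1.4 m/s.
The flow acts along the bank and has no component across it.
Time = 137 / 1.400 = 97.857 s.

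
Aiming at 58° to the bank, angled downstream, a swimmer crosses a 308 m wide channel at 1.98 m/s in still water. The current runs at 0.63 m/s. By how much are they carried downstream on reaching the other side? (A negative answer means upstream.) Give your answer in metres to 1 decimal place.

Perpendicular speed = 1.679 m/s; crossing time = 308 / 1.679 = 183.428 s.
Net downstream speed = 1.679 m/s.
Drift = 1.679 × 183.428 = 308.019 m (downstream).

308.0 m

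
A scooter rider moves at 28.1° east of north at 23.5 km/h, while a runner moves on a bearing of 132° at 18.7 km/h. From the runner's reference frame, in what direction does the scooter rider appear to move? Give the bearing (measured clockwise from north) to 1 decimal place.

Taking east as x and north as y: scooter rider velocity = (11.069, 20.730) km/h; runner velocity = (13.897, -12.513) km/h.
Velocity of scooter rider relative to runner = (11.069, 20.730) − (13.897, -12.513) = (-2.828, 33.243) km/h.
Bearing = atan2(-2.83, 33.24) = 355.14° clockwise from north.

355.1°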